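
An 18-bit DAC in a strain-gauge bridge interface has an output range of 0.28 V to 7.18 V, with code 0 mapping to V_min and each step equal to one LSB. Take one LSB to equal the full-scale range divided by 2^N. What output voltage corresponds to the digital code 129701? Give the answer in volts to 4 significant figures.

Full-scale range = 7.18 V − (0.28 V) = 6.9 V. LSB = 6.9 V / 2^18.
V_out = 0.28 + 129701 × (6.9/262144) V
      = 0.28 + 3.41391 = 3.69391 V.

3.694 V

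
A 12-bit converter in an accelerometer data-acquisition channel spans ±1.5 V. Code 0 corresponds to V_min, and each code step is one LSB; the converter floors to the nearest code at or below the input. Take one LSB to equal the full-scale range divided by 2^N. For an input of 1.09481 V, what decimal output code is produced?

Full-scale range = 1.5 V − (-1.5 V) = 3 V. LSB = 3 V / 2^12 ≈ 0.7324 mV.
(V_in − V_min) × 2^12/range = (1.09481 − (-1.5)) × 4096/3 = 3542.781.
Floor → code = 3542.

3542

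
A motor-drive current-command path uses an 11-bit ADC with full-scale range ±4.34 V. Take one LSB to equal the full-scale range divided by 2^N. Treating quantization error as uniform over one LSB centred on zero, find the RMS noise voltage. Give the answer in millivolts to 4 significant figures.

1.223 mV

Span: 4.34 V − (-4.34 V) = 8.68 V.
LSB = 8.68 V / 2^11 = 4.23828 mV.
RMS of a uniform error over width LSB is LSB/√12 = 1.223 mV.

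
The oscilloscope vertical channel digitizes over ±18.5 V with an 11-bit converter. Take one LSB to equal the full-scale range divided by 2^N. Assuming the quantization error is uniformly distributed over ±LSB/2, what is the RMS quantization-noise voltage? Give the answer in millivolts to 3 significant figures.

The full-scale span is 18.5 − (-18.5) = 37 V.
LSB = 37 V ÷ 2^11 = 37/2048 V = 18.066 mV.
For a uniform distribution on [−LSB/2, +LSB/2], V_rms = LSB/√12 = 18.066 mV/3.4641 = 5.22 mV.

5.22 mV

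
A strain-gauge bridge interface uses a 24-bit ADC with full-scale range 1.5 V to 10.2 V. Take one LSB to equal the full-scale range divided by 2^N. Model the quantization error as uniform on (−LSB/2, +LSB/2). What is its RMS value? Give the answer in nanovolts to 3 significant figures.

150 nV

Full-scale range = 10.2 V − (1.5 V) = 8.7 V.
One LSB is 8.7 V / 16777216 = 0.51856 µV.
σ_q = LSB/√12 = 0.51856 µV/3.4641 = 150 nV.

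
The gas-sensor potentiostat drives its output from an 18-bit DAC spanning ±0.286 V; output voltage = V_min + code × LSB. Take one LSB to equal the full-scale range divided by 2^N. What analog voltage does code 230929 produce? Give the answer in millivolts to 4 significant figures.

Range = 0.286 − (-0.286) = 0.572 V. LSB = 0.572 V / 2^18.
V_out = V_min + code × LSB = -0.286 V + 230929 × 0.572 V / 262144
      = -0.286 + 0.503889 = 0.217889 V.

217.9 mV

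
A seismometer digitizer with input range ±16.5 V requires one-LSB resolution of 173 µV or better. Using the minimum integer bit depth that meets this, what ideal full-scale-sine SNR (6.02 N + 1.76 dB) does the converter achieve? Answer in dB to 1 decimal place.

Range = 16.5 − (-16.5) = 33 V.
Levels needed ≥ 33/173 µV = 190800. 2^18 = 262144 suffices, so N_min = 18.
Ideal SNR at N = 18: 6.02·18 + 1.76 = 110.1 dB.

110.1 dB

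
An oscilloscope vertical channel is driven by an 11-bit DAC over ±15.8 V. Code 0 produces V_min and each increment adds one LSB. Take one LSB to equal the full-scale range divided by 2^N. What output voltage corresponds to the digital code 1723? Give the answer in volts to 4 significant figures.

10.79 V

Span: 15.8 V − (-15.8 V) = 31.6 V. LSB = 31.6 V / 2^11.
V_out = V_min + code × LSB = -15.8 V + 1723 × 31.6 V / 2048
      = -15.8 V + 26.5854 V = 10.7854 V.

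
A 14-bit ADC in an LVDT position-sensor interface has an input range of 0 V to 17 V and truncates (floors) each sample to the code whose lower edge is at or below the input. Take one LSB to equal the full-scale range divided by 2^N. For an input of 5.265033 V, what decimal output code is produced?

5074

Range is 17 V. LSB = 17 V / 2^14 ≈ 1.038 mV.
V_in − V_min = 5.265033 − (0) = 5.265033 V.
Divide by LSB: 5.265033 × 16384/17 = 5074.2530.
Truncating gives code 5074.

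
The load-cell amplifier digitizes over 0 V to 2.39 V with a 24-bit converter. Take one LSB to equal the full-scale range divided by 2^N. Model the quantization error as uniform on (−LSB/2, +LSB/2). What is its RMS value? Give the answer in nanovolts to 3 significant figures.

Range is 2.39 V.
LSB = 2.39 V / 2^24 = 142.46 nV.
V_rms = LSB/√12 = 142.46 nV / √12 = 41.1 nV.

41.1 nV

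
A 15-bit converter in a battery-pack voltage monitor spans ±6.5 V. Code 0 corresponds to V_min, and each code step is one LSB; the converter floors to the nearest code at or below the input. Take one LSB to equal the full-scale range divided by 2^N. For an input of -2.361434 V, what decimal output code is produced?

Range = 6.5 − (-6.5) = 13 V. LSB = 13 V / 2^15 ≈ 396.7 µV.
V_in − V_min = -2.361434 − (-6.5) = 4.138566 V.
Divide by LSB: 4.138566 × 32768/13 = 10431.7331.
Truncating gives code 10431.

10431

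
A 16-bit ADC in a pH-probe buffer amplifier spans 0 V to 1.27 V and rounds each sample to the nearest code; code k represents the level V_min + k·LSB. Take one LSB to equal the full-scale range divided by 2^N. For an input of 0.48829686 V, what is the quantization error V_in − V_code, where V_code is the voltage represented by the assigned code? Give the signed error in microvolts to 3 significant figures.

Span = 1.27 V. LSB = 1.27 V / 2^16 ≈ 19.38 µV.
(V_in − V_min)/LSB = (0.48829686 − (0)) × 65536/1.27 = 25197.6559 → nearest code k = 25198.
Reconstructed level: 0 + 25198 × 1.27/65536 V = 0.48830352783 V.
Error = V_in − V_code = 0.48829686 − (0.48830352783) = −6.67 µV.

−6.67 µV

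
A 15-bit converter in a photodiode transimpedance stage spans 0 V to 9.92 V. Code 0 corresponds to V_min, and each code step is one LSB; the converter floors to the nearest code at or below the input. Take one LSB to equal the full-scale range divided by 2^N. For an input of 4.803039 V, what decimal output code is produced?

V_FS = 9.92 V. LSB = 9.92 V / 2^15 ≈ 302.7 µV.
code = ⌊(V_in − V_min)/LSB⌋ = ⌊(V_in − V_min) × 2^15 / range⌋
     = ⌊(4.803039 − (0)) × 32768 / 9.92⌋ = ⌊4.803039 × 32768/9.92⌋
     = ⌊15865.522⌋ = 15865.

15865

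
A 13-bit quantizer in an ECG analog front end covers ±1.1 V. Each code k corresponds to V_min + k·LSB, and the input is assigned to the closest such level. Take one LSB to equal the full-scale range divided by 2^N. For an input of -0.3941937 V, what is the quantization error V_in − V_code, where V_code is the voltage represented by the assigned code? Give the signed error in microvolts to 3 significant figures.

+44.6 µV

The full-scale span is 1.1 − (-1.1) = 2.2 V. LSB = 2.2 V / 2^13 ≈ 268.6 µV.
Position in LSBs: (-0.3941937 − (-1.1)) × 8192/2.2 = 2628.1660; rounding gives k = 2628.
V_code = V_min + k × range/2^13 = -1.1 + 2628 × 2.2/8192 = -0.3942382813 V.
e = -0.3941937 − (-0.3942382813) = +44.6 µV.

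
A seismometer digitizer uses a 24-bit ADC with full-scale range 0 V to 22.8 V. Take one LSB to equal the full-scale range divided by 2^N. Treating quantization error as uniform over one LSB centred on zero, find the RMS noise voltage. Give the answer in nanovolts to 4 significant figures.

Span = 22.8 V.
Step size = 22.8/16777216 V = 1.35899 µV.
For a uniform distribution on [−LSB/2, +LSB/2], V_rms = LSB/√12 = 1.35899 µV/3.4641 = 392.3 nV.

392.3 nV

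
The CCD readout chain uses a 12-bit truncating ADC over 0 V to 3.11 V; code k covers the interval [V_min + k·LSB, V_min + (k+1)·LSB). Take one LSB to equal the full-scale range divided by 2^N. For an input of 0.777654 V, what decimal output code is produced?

Full-scale range = 3.11 V. LSB = 3.11 V / 2^12 ≈ 0.7593 mV.
code = ⌊(V_in − V_min)/LSB⌋ = ⌊(V_in − V_min) × 2^12 / range⌋
     = ⌊(0.777654 − (0)) × 4096 / 3.11⌋ = ⌊0.777654 × 4096/3.11⌋
     = ⌊1024.203⌋ = 1024.

1024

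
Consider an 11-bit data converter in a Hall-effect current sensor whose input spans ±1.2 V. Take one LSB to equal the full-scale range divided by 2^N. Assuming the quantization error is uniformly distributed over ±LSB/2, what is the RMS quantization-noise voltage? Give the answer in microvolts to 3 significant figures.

338 µV

Full-scale range = 1.2 V − (-1.2 V) = 2.4 V.
LSB = 2.4 V / 2^11 = 1.1719 mV.
RMS of a uniform error over width LSB is LSB/√12 = 338 µV.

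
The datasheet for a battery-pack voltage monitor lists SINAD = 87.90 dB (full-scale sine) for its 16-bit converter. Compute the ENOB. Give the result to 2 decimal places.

(87.90 − 1.76) / 6.02 = 86.14/6.02 = 14.3090 effective bits.

14.31 bits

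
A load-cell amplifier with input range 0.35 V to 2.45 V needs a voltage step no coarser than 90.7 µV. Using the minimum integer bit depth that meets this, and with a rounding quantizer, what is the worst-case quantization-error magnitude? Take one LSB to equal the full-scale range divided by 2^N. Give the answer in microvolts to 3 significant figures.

32.0 µV

The full-scale span is 2.45 − (0.35) = 2.1 V.
2.1 V / 90.7 µV = 23150. Since 2^14 = 16384 and 2^15 = 32768, N = 15.
LSB = 2.1 V ÷ 2^15 = 2.1/32768 V = 64.087 µV.
Half an LSB is 32.0 µV.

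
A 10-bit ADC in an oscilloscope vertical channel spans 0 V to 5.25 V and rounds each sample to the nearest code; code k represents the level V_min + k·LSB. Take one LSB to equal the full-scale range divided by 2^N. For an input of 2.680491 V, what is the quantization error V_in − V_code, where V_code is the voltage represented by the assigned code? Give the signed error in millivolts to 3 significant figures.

−0.905 mV

Span = 5.25 V. LSB = 5.25 V / 2^10 ≈ 5.127 mV.
(2.680491 − (0)) / LSB = 2.680491 × 1024/5.25 = 522.8234. Nearest integer: k = 523.
Reconstructed level: 0 + 523 × 5.25/1024 V = 2.681396484 V.
e = 2.680491 − (2.681396484) = −0.905 mV.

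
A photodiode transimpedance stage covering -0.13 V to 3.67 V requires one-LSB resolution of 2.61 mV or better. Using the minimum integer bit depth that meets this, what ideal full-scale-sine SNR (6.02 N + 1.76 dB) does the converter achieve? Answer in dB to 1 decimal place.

68.0 dB

Span: 3.67 V − (-0.13 V) = 3.8 V.
Required number of levels: 3.8/2.61 mV = 1455.9; smallest N with 2^N ≥ that is 11.
Ideal SNR at N = 11: 6.02·11 + 1.76 = 68.0 dB.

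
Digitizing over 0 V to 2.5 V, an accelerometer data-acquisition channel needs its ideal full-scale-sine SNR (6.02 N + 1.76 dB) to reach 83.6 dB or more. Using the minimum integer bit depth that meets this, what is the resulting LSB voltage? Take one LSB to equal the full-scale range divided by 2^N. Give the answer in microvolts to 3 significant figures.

153 µV

Range is 2.5 V.
Required N = ⌈(83.6 − 1.76)/6.02⌉ = ⌈13.595⌉ = 14.
One LSB is 2.5 V / 16384 = 153 µV.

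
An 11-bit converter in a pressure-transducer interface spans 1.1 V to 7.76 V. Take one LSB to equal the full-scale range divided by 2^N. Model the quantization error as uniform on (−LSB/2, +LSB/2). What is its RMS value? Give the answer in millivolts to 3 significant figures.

Span: 7.76 V − (1.1 V) = 6.66 V.
One LSB is 6.66 V / 2048 = 3.2520 mV.
V_rms = LSB/√12 = 3.2520 mV / √12 = 0.939 mV.

0.939 mV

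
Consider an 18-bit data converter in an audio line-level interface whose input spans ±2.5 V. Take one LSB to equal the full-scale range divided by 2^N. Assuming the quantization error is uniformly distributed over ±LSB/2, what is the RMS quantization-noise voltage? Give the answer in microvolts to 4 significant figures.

5.506 µV

The full-scale span is 2.5 − (-2.5) = 5 V.
Step size = 5/262144 V = 19.0735 µV.
V_rms = LSB/√12 = 19.0735 µV / √12 = 5.506 µV.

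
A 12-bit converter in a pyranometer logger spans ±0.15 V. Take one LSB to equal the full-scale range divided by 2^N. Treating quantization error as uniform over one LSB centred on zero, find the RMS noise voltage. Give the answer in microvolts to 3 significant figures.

Full-scale range = 0.15 V − (-0.15 V) = 0.3 V.
One LSB is 0.3 V / 4096 = 73.242 µV.
V_rms = LSB/√12 = 73.242 µV / √12 = 21.1 µV.

21.1 µV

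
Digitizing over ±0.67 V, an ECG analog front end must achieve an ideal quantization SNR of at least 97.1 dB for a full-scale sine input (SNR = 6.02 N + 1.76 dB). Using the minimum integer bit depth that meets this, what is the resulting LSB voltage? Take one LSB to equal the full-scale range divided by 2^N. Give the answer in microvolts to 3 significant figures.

20.4 µV

Range = 0.67 − (-0.67) = 1.34 V.
Solving 6.02 N ≥ 97.1 − 1.76: N ≥ 15.837. Round up → N = 16.
Step size = 1.34/65536 V = 20.4 µV.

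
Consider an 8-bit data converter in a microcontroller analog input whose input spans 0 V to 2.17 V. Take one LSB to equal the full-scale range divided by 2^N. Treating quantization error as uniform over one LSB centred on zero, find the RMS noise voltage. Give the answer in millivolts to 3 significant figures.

2.45 mV

Full-scale range = 2.17 V.
Step size = 2.17/256 V = 8.4766 mV.
For a uniform distribution on [−LSB/2, +LSB/2], V_rms = LSB/√12 = 8.4766 mV/3.4641 = 2.45 mV.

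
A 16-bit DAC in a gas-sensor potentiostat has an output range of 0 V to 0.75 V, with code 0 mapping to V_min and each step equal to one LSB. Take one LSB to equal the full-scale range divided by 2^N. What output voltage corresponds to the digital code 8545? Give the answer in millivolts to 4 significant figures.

97.79 mV

Range is 0.75 V. LSB = 0.75 V / 2^16.
Output = V_min + (8545/65536) × range = 0 + 0.130386 × 0.75 V
      = 0 + 0.0977898 = 0.0977898 V.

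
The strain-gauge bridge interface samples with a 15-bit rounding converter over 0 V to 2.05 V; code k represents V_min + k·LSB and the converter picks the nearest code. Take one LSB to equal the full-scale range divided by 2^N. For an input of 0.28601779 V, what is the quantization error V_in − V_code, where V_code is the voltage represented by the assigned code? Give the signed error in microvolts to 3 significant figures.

−11.3 µV

Range is 2.05 V. LSB = 2.05 V / 2^15 ≈ 62.56 µV.
(0.28601779 − (0)) / LSB = 0.28601779 × 32768/2.05 = 4571.8200. Nearest integer: k = 4572.
V_code = 0 + (4572/32768) × 2.05 = 0.28602905273 V.
V_in − V_code = 0.28601779 − (0.28602905273) = −11.3 µV.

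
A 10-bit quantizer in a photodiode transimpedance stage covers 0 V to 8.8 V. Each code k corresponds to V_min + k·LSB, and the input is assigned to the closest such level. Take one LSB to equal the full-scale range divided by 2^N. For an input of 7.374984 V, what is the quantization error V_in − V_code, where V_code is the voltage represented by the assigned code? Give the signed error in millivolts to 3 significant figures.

V_FS = 8.8 V. LSB = 8.8 V / 2^10 ≈ 8.594 mV.
(V_in − V_min)/LSB = (7.374984 − (0)) × 1024/8.8 = 858.1800 → nearest code k = 858.
Reconstructed level: 0 + 858 × 8.8/1024 V = 7.373437500 V.
Error = V_in − V_code = 7.374984 − (7.373437500) = +1.55 mV.

+1.55 mV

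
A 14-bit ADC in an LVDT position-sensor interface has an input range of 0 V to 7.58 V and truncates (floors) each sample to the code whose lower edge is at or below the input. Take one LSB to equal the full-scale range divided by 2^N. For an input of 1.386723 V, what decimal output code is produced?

2997

V_FS = 7.58 V. LSB = 7.58 V / 2^14 ≈ 462.6 µV.
(V_in − V_min) × 2^14/range = (1.386723 − (0)) × 16384/7.58 = 2997.371.
Floor → code = 2997.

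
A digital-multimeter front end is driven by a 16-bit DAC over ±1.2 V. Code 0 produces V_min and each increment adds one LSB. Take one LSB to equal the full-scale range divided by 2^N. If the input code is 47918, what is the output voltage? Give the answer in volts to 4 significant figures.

Full-scale range = 1.2 V − (-1.2 V) = 2.4 V. LSB = 2.4 V / 2^16.
V_out = V_min + code × LSB = -1.2 V + 47918 × 2.4 V / 65536
      = -1.2 + 1.75481 = 0.554810 V.

0.5548 V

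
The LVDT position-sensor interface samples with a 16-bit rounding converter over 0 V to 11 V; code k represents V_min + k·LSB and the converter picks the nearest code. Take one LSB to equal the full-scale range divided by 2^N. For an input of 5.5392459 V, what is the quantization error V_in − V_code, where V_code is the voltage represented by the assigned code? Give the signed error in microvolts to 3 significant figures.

−30.2 µV

Span = 11 V. LSB = 11 V / 2^16 ≈ 167.8 µV.
(V_in − V_min)/LSB = (5.5392459 − (0)) × 65536/11 = 33001.8199 → nearest code k = 33002.
V_code = 0 + (33002/65536) × 11 = 5.5392761230 V.
V_in − V_code = 5.5392459 − (5.5392761230) = −30.2 µV.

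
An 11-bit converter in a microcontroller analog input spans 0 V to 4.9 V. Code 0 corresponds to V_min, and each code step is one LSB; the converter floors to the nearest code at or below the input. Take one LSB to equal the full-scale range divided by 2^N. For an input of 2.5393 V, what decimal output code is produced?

Range is 4.9 V. LSB = 4.9 V / 2^11 ≈ 2.393 mV.
(V_in − V_min) × 2^11/range = (2.5393 − (0)) × 2048/4.9 = 1061.324.
Floor → code = 1061.

1061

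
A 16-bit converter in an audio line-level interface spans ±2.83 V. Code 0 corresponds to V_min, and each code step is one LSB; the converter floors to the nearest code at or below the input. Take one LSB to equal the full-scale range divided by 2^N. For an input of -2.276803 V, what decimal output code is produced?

6405

Full-scale range = 2.83 V − (-2.83 V) = 5.66 V. LSB = 5.66 V / 2^16 ≈ 86.36 µV.
V_in − V_min = -2.276803 − (-2.83) = 0.553197 V.
Divide by LSB: 0.553197 × 65536/5.66 = 6405.3566.
Truncating gives code 6405.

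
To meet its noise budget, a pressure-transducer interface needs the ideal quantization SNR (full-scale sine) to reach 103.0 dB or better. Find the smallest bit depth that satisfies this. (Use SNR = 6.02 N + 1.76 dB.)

17 bits

6.02 N + 1.76 ≥ 103.0 gives N ≥ 16.817, so the minimum integer is 17.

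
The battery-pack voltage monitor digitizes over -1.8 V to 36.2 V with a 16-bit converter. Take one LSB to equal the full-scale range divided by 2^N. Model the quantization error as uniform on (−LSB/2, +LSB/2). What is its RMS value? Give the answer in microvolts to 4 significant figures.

167.4 µV

Range = 36.2 − (-1.8) = 38 V.
LSB = 38 V ÷ 2^16 = 38/65536 V = 0.579834 mV.
For a uniform distribution on [−LSB/2, +LSB/2], V_rms = LSB/√12 = 0.579834 mV/3.4641 = 167.4 µV.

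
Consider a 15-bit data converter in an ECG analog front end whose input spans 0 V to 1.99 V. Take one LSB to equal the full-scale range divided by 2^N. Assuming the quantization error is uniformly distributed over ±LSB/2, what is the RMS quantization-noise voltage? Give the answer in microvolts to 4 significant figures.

Range is 1.99 V.
One LSB is 1.99 V / 32768 = 60.7300 µV.
RMS of a uniform error over width LSB is LSB/√12 = 17.53 µV.

17.53 µV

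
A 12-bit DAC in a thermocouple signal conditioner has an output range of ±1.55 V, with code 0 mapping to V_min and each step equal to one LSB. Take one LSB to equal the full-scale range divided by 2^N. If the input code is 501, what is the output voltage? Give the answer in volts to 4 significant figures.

Full-scale range = 1.55 V − (-1.55 V) = 3.1 V. LSB = 3.1 V / 2^12.
V_out = V_min + code × LSB = -1.55 V + 501 × 3.1 V / 4096
      = -1.55 + 0.379175 = -1.17083 V.

-1.171 V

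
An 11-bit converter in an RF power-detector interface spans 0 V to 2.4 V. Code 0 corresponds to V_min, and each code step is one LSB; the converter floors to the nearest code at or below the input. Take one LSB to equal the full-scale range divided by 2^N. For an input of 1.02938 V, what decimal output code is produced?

878

Full-scale range = 2.4 V. LSB = 2.4 V / 2^11 ≈ 1.172 mV.
code = ⌊(V_in − V_min)/LSB⌋ = ⌊(V_in − V_min) × 2^11 / range⌋
     = ⌊(1.02938 − (0)) × 2048 / 2.4⌋ = ⌊1.02938 × 2048/2.4⌋
     = ⌊878.404⌋ = 878.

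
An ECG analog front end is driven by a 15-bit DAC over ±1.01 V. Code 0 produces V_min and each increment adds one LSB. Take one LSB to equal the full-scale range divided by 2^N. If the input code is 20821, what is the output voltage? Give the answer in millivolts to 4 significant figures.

Span: 1.01 V − (-1.01 V) = 2.02 V. LSB = 2.02 V / 2^15.
V_out = V_min + code × LSB = -1.01 V + 20821 × 2.02 V / 32768
      = -1.01 + 1.28352 = 0.273521 V.

273.5 mV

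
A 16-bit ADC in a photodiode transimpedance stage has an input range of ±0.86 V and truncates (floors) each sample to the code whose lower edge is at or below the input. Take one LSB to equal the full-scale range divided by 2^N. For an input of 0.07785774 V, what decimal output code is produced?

35734

Span: 0.86 V − (-0.86 V) = 1.72 V. LSB = 1.72 V / 2^16 ≈ 26.25 µV.
code = ⌊(V_in − V_min)/LSB⌋ = ⌊(V_in − V_min) × 2^16 / range⌋
     = ⌊(0.07785774 − (-0.86)) × 65536 / 1.72⌋ = ⌊0.93785774 × 65536/1.72⌋
     = ⌊35734.561⌋ = 35734.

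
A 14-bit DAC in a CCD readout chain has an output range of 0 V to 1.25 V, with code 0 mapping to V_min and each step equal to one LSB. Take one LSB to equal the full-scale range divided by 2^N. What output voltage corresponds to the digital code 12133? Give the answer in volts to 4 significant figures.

0.9257 V

Range is 1.25 V. LSB = 1.25 V / 2^14.
Output = V_min + (12133/16384) × range = 0 + 0.740540 × 1.25 V
      = 0 + 0.925674 = 0.925674 V.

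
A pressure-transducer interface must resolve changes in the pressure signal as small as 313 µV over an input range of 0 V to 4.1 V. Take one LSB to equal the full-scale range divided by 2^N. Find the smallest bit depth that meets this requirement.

14 bits

Range is 4.1 V.
4.1 V / 313 µV = 13100. Since 2^13 = 8192 and 2^14 = 16384, N = 14.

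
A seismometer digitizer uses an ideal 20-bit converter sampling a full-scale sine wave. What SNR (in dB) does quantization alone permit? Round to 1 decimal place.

6.02(20) + 1.76 = 120.40 + 1.76 = 122.16 dB.

122.2 dB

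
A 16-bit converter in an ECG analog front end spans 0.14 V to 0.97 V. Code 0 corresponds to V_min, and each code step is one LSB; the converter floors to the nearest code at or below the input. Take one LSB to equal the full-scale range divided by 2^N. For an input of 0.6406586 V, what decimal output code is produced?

39531

Range = 0.97 − (0.14) = 0.83 V. LSB = 0.83 V / 2^16 ≈ 12.66 µV.
(V_in − V_min) × 2^16/range = (0.6406586 − (0.14)) × 65536/0.83 = 39531.520.
Floor → code = 39531.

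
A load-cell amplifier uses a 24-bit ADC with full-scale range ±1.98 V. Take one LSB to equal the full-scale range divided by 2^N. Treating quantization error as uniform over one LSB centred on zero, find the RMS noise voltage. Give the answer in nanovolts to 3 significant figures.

Range = 1.98 − (-1.98) = 3.96 V.
Step size = 3.96/16777216 V = 236.03 nV.
σ_q = LSB/√12 = 236.03 nV/3.4641 = 68.1 nV.

68.1 nV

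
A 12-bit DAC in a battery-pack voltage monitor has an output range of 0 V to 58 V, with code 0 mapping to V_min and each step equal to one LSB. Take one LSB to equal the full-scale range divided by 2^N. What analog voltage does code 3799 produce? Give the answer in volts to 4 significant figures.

53.79 V

Range is 58 V. LSB = 58 V / 2^12.
V_out = V_min + code × LSB = 0 V + 3799 × 58 V / 4096
      = 0 + 53.7944 = 53.7944 V.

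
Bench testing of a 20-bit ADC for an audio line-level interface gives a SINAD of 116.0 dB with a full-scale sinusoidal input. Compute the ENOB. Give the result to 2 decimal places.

18.98 bits

ENOB = (116.0 − 1.76)/6.02 = 18.9767 bits.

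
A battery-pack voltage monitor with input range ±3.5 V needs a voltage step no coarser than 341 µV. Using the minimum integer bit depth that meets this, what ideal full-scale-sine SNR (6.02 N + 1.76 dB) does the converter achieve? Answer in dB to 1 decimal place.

92.1 dB

Span: 3.5 V − (-3.5 V) = 7 V.
Need 2^N ≥ 7 V / 341 µV = 20530 → N_min = 15.
Ideal SNR at N = 15: 6.02·15 + 1.76 = 92.1 dB.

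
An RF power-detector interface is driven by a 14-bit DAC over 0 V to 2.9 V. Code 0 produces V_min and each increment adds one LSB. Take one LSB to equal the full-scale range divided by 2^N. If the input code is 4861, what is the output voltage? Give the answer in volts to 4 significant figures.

0.8604 V

Span = 2.9 V. LSB = 2.9 V / 2^14.
Output = V_min + (4861/16384) × range = 0 + 0.296692 × 2.9 V
      = 0 + 0.860406 = 0.860406 V.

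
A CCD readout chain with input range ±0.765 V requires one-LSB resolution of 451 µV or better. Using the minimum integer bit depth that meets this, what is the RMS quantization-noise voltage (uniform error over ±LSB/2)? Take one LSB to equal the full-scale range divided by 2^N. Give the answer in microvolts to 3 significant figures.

108 µV

The full-scale span is 0.765 − (-0.765) = 1.53 V.
Required number of levels: 1.53/451 µV = 3392.5; smallest N with 2^N ≥ that is 12.
One LSB is 1.53 V / 4096 = 373.54 µV.
σ_q = LSB/√12 = 373.54 µV/3.4641 = 108 µV.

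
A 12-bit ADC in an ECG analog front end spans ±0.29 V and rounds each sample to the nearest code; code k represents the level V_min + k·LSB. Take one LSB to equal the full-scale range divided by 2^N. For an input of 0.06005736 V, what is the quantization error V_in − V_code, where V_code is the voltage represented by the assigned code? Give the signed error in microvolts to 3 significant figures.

Span: 0.29 V − (-0.29 V) = 0.58 V. LSB = 0.58 V / 2^12 ≈ 141.6 µV.
(0.06005736 − (-0.29)) / LSB = 0.35005736 × 4096/0.58 = 2472.1292. Nearest integer: k = 2472.
V_code = -0.29 + (2472/4096) × 0.58 = 0.06003906250 V.
Error = V_in − V_code = 0.06005736 − (0.06003906250) = +18.3 µV.

+18.3 µV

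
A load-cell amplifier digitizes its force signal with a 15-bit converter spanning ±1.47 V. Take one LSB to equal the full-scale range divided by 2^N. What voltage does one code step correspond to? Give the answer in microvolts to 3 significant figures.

89.7 µV

The full-scale span is 1.47 − (-1.47) = 2.94 V.
Number of codes = 2^15 = 32768.
LSB = 2.94 V ÷ 2^15 = 2.94/32768 V = 89.7 µV.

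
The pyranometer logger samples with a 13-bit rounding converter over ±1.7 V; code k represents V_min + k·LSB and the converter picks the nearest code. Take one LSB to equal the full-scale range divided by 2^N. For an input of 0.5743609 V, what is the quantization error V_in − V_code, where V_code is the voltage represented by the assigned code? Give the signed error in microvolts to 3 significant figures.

−53.2 µV

Range = 1.7 − (-1.7) = 3.4 V. LSB = 3.4 V / 2^13 ≈ 415.0 µV.
Position in LSBs: (0.5743609 − (-1.7)) × 8192/3.4 = 5479.8719; rounding gives k = 5480.
V_code = -1.7 + (5480/8192) × 3.4 = 0.5744140625 V.
V_in − V_code = 0.5743609 − (0.5744140625) = −53.2 µV.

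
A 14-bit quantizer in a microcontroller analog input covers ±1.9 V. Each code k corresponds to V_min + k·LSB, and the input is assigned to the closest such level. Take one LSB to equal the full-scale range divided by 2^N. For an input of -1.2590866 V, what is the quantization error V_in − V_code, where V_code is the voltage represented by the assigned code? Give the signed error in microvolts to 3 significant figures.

+80.9 µV

Span: 1.9 V − (-1.9 V) = 3.8 V. LSB = 3.8 V / 2^14 ≈ 231.9 µV.
(-1.2590866 − (-1.9)) / LSB = 0.6409134 × 16384/3.8 = 2763.3487. Nearest integer: k = 2763.
Reconstructed level: -1.9 + 2763 × 3.8/16384 V = -1.2591674805 V.
V_in − V_code = -1.2590866 − (-1.2591674805) = +80.9 µV.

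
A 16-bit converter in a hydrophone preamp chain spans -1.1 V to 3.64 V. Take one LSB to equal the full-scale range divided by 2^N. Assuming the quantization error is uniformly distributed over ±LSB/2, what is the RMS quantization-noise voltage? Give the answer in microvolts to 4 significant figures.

20.88 µV

Range = 3.64 − (-1.1) = 4.74 V.
LSB = 4.74 V ÷ 2^16 = 4.74/65536 V = 72.3267 µV.
V_rms = LSB/√12 = 72.3267 µV / √12 = 20.88 µV.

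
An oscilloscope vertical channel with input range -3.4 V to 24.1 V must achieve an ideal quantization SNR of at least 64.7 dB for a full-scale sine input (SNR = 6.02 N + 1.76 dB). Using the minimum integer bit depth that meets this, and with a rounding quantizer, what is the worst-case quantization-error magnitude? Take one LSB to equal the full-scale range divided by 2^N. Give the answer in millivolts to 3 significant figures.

6.71 mV

The full-scale span is 24.1 − (-3.4) = 27.5 V.
6.02 N + 1.76 ≥ 64.7 gives N ≥ 10.455, so the minimum integer is 11.
LSB = 27.5 V ÷ 2^11 = 27.5/2048 V = 13.428 mV.
Half an LSB is 6.71 mV.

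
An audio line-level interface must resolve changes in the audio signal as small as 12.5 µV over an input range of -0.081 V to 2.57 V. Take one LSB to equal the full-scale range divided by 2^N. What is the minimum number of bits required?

Span: 2.57 V − (-0.081 V) = 2.651 V.
Need 2^N ≥ 2.651 V / 12.5 µV = 212100 → N_min = 18.

18 bits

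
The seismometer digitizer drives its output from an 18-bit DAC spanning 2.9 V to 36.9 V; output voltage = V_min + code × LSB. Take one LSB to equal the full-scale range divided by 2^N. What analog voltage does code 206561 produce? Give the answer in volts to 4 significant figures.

Full-scale range = 36.9 V − (2.9 V) = 34 V. LSB = 34 V / 2^18.
V_out = 2.9 + 206561 × (34/262144) V
      = 2.9 V + 26.7909 V = 29.6909 V.

29.69 V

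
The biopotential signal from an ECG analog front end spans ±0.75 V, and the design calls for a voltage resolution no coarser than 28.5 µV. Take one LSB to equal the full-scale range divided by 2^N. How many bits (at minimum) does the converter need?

Span: 0.75 V − (-0.75 V) = 1.5 V.
Need 2^N ≥ 1.5 V / 28.5 µV = 52630 → N_min = 16.

16 bits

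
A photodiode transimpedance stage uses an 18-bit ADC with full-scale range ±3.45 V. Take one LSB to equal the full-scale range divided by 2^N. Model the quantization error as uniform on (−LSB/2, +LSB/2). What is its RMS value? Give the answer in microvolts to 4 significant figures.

7.598 µV

Full-scale range = 3.45 V − (-3.45 V) = 6.9 V.
Step size = 6.9/262144 V = 26.3214 µV.
RMS of a uniform error over width LSB is LSB/√12 = 7.598 µV.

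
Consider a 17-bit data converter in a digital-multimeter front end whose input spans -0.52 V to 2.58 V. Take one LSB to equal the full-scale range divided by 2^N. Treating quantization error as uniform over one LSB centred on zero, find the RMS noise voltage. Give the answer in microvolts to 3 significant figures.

6.83 µV

Span: 2.58 V − (-0.52 V) = 3.1 V.
LSB = 3.1 V / 2^17 = 23.651 µV.
V_rms = LSB/√12 = 23.651 µV / √12 = 6.83 µV.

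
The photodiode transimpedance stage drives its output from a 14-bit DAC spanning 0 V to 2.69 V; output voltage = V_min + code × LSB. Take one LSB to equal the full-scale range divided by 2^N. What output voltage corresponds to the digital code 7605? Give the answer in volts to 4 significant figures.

Span = 2.69 V. LSB = 2.69 V / 2^14.
V_out = 0 + 7605 × (2.69/16384) V
      = 0 V + 1.24862 V = 1.24862 V.

1.249 V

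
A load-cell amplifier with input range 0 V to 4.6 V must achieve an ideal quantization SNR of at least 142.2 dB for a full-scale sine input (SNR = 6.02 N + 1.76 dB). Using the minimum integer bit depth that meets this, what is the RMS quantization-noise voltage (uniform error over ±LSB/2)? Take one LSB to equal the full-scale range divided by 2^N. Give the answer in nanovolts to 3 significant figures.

V_FS = 4.6 V.
N ≥ (142.2 − 1.76)/6.02 = 23.329 → N_min = 24.
Step size = 4.6/16777216 V = 274.18 nV.
V_rms = LSB/√12 = 79.1 nV.

79.1 nV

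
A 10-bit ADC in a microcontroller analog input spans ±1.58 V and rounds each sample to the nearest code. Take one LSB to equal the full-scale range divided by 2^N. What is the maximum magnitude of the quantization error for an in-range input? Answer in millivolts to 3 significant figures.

Span: 1.58 V − (-1.58 V) = 3.16 V.
LSB = 3.16 V ÷ 2^10 = 3.16/1024 V = 3.0859 mV.
Worst-case error for round-to-nearest is half an LSB: 1.54 mV.

1.54 mV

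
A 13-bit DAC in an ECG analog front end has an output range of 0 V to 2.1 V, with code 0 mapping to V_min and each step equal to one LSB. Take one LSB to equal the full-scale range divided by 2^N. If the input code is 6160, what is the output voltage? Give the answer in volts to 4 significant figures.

Range is 2.1 V. LSB = 2.1 V / 2^13.
V_out = V_min + code × LSB = 0 V + 6160 × 2.1 V / 8192
      = 0 V + 1.57910 V = 1.57910 V.

1.579 V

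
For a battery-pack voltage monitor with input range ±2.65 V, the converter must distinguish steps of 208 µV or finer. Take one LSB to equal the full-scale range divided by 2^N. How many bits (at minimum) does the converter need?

15 bits

Span: 2.65 V − (-2.65 V) = 5.3 V.
5.3 V / 208 µV = 25480. Since 2^14 = 16384 and 2^15 = 32768, N = 15.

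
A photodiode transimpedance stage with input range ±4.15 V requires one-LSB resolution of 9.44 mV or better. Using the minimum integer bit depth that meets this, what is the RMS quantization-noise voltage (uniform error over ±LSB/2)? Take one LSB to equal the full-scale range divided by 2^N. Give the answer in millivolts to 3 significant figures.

Range = 4.15 − (-4.15) = 8.3 V.
Required number of levels: 8.3/9.44 mV = 879.24; smallest N with 2^N ≥ that is 10.
Step size = 8.3/1024 V = 8.1055 mV.
RMS noise = LSB/√12 = 2.34 mV.

2.34 mV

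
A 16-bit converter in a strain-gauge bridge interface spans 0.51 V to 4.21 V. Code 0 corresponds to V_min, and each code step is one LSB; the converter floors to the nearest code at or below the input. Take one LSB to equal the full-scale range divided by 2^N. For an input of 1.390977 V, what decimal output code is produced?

The full-scale span is 4.21 − (0.51) = 3.7 V. LSB = 3.7 V / 2^16 ≈ 56.46 µV.
V_in − V_min = 1.390977 − (0.51) = 0.880977 V.
Divide by LSB: 0.880977 × 65536/3.7 = 15604.2456.
Truncating gives code 15604.

15604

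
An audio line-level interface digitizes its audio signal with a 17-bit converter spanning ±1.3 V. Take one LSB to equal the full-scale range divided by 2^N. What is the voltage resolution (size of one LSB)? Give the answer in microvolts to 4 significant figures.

Full-scale range = 1.3 V − (-1.3 V) = 2.6 V.
Number of codes = 2^17 = 131072.
Step size = 2.6/131072 V = 19.84 µV.

19.84 µV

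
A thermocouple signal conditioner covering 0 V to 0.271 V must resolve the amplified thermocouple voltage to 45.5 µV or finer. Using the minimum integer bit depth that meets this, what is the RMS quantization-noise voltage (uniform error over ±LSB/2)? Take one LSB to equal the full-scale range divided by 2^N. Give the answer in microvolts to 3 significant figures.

9.55 µV

Range is 0.271 V.
Required number of levels: 0.271/45.5 µV = 5956.0; smallest N with 2^N ≥ that is 13.
Step size = 0.271/8192 V = 33.081 µV.
σ_q = LSB/√12 = 33.081 µV/3.4641 = 9.55 µV.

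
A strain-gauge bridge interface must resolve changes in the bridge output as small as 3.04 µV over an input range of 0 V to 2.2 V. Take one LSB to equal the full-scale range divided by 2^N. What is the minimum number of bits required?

Span = 2.2 V.
Required number of levels: 2.2/3.04 µV = 723680; smallest N with 2^N ≥ that is 20.

20 bits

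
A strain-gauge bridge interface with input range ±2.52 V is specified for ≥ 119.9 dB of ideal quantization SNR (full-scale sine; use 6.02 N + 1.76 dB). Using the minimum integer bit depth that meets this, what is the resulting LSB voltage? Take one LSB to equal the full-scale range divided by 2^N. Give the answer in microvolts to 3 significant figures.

4.81 µV

The full-scale span is 2.52 − (-2.52) = 5.04 V.
Solving 6.02 N ≥ 119.9 − 1.76: N ≥ 19.625. Round up → N = 20.
Step size = 5.04/1048576 V = 4.81 µV.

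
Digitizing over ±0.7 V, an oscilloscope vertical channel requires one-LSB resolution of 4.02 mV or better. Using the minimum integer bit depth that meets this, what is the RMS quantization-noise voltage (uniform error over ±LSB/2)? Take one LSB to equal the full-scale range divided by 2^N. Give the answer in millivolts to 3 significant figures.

0.789 mV

The full-scale span is 0.7 − (-0.7) = 1.4 V.
Need 2^N ≥ 1.4 V / 4.02 mV = 348.3 → N_min = 9.
One LSB is 1.4 V / 512 = 2.7344 mV.
RMS noise = LSB/√12 = 0.789 mV.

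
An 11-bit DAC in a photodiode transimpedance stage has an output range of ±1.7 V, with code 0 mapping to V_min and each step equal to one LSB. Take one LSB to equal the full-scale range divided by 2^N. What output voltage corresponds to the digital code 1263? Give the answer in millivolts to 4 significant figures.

396.8 mV

Range = 1.7 − (-1.7) = 3.4 V. LSB = 3.4 V / 2^11.
Output = V_min + (1263/2048) × range = -1.7 + 0.616699 × 3.4 V
      = -1.7 + 2.09678 = 0.396777 V.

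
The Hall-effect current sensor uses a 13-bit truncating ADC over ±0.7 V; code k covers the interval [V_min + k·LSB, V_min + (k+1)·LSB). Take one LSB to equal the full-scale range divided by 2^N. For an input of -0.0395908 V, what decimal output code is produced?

Full-scale range = 0.7 V − (-0.7 V) = 1.4 V. LSB = 1.4 V / 2^13 ≈ 170.9 µV.
(V_in − V_min) × 2^13/range = (-0.0395908 − (-0.7)) × 8192/1.4 = 3864.337.
Floor → code = 3864.

3864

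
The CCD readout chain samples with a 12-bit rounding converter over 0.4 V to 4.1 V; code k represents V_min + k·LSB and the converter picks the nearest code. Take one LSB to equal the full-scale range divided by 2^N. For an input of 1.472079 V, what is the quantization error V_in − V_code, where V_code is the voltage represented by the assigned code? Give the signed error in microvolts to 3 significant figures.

Full-scale range = 4.1 V − (0.4 V) = 3.7 V. LSB = 3.7 V / 2^12 ≈ 0.9033 mV.
Position in LSBs: (1.472079 − (0.4)) × 4096/3.7 = 1186.8204; rounding gives k = 1187.
Reconstructed level: 0.4 + 1187 × 3.7/4096 V = 1.472241211 V.
Error = V_in − V_code = 1.472079 − (1.472241211) = −162 µV.

−162 µV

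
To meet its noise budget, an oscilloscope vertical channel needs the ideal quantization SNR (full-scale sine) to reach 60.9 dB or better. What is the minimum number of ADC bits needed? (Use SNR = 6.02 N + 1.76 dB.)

Solving 6.02 N ≥ 60.9 − 1.76: N ≥ 9.824. Round up → N = 10.

10 bits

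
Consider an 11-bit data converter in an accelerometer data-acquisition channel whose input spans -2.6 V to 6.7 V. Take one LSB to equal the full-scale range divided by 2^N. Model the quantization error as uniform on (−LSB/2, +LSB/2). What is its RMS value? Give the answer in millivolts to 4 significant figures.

1.311 mV

Span: 6.7 V − (-2.6 V) = 9.3 V.
LSB = 9.3 V ÷ 2^11 = 9.3/2048 V = 4.54102 mV.
RMS of a uniform error over width LSB is LSB/√12 = 1.311 mV.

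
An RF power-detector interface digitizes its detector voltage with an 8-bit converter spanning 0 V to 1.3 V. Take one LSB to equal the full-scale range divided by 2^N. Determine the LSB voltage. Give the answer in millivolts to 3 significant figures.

5.08 mV

Range is 1.3 V.
Number of codes = 2^8 = 256.
LSB = 1.3 V / 2^8 = 5.08 mV.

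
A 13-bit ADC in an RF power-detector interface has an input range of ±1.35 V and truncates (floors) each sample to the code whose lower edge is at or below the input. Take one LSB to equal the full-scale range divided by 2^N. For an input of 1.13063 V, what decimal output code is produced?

7526

The full-scale span is 1.35 − (-1.35) = 2.7 V. LSB = 2.7 V / 2^13 ≈ 329.6 µV.
code = ⌊(V_in − V_min)/LSB⌋ = ⌊(V_in − V_min) × 2^13 / range⌋
     = ⌊(1.13063 − (-1.35)) × 8192 / 2.7⌋ = ⌊2.48063 × 8192/2.7⌋
     = ⌊7526.415⌋ = 7526.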